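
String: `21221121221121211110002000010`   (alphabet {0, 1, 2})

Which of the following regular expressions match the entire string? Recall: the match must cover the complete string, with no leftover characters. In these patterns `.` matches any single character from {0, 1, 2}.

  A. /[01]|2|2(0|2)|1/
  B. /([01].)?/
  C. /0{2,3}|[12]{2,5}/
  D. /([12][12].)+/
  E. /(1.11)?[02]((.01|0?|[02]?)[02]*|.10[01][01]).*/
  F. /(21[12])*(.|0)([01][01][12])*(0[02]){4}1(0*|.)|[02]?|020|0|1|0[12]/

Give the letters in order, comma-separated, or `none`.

E, F

A → no match
B → no match
C → no match
D → no match
E → match
F → match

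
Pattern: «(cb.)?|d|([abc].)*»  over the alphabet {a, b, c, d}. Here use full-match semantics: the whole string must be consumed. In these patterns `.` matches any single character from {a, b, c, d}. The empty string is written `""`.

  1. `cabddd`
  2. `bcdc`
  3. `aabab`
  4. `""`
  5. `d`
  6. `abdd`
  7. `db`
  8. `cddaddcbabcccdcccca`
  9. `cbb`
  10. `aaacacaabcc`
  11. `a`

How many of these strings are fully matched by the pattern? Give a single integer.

1. `cabddd` → no match
2. `bcdc` → no match
3. `aabab` → no match
4. `""` → match
5. `d` → match
6. `abdd` → no match
7. `db` → no match
8 → no match
9. `cbb` → match
10. `aaacacaabcc` → no match
11. `a` → no match
Total matched: 3

3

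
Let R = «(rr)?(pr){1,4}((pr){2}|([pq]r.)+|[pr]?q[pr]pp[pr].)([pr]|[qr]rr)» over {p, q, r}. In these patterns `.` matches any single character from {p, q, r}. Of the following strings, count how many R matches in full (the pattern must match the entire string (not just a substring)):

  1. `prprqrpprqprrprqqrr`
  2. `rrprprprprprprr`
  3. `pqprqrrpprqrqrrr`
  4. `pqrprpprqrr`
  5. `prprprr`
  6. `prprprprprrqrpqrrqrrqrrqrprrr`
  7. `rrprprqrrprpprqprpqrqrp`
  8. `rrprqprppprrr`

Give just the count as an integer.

4

1 → match
2 → match
3 → no match
4 → no match
5 → match
6 → match
7 → no match
8 → no match
Total matched: 4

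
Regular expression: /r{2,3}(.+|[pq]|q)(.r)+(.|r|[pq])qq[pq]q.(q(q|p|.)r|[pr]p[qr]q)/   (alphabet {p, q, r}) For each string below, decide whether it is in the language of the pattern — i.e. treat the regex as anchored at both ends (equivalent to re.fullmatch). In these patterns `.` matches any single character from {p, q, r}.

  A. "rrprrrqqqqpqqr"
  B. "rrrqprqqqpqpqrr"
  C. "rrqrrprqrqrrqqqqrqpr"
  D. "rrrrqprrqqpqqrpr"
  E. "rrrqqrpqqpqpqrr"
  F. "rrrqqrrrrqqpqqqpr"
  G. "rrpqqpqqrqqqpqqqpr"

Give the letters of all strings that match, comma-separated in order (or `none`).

A → match
B → match
C → match
D → no match
E → match
F → match
G → match

A, B, C, E, F, G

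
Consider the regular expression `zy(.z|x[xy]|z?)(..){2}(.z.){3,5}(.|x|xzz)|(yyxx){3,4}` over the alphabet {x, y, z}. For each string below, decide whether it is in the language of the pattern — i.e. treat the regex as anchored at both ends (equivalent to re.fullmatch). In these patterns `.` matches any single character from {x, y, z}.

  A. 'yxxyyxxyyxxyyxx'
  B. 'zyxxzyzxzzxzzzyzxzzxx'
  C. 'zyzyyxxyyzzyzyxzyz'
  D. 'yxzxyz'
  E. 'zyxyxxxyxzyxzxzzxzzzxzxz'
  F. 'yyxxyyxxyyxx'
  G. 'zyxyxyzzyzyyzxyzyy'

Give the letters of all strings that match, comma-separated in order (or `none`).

A → no match
B → match
C → no match
D. 'yxzxyz' → no match
E → match
F. 'yyxxyyxxyyxx' → match
G → match

B, E, F, G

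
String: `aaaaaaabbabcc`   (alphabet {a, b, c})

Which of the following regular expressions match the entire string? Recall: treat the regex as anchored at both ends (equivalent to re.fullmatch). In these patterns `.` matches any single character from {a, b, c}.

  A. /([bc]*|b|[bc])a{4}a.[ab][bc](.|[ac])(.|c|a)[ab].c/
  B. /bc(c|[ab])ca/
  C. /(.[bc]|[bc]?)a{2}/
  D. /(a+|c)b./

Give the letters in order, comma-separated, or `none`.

A → match
B → no match — must start with `bc`
C → no match — must end with `a`
D → no match

A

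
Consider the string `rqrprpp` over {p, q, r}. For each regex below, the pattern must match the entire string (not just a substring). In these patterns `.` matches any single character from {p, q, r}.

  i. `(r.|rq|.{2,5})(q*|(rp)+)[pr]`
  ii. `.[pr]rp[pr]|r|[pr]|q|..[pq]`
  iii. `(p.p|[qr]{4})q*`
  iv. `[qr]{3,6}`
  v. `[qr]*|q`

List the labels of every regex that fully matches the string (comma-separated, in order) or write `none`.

i

i → match
ii → no match
iii → no match
iv → no match
v → no match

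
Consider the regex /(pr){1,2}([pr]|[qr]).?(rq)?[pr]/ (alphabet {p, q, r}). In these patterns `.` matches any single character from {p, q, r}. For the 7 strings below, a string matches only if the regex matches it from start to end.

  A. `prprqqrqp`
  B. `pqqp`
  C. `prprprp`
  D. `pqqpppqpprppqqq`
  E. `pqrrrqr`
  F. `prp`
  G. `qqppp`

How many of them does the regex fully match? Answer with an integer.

2

A → match
B → no match — must start with `pr`
C → match
D → no match — must start with `pr`
E → no match — must start with `pr`
F → no match
G → no match — must start with `pr`
Total matched: 2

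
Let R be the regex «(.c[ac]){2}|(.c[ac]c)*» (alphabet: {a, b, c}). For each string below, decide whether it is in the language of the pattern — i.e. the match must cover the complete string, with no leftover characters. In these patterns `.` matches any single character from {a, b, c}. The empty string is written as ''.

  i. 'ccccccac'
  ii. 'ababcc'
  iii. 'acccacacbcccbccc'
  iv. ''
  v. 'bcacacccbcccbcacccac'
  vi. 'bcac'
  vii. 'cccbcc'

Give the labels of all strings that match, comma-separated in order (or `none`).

i. 'ccccccac' → match
ii. 'ababcc' → no match
iii → match
iv. '' → match
v → match
vi. 'bcac' → match
vii. 'cccbcc' → match

i, iii, iv, v, vi, vii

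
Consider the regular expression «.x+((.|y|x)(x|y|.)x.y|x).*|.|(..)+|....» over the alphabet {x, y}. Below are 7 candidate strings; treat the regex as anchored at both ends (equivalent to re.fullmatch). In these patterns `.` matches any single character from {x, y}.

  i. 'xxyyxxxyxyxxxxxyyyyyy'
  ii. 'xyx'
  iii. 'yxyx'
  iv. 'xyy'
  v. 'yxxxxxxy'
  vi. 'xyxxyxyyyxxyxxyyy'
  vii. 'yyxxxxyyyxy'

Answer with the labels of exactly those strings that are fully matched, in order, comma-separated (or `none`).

iii, v

i → no match
ii → no match
iii → match
iv → no match
v → match
vi → no match
vii → no match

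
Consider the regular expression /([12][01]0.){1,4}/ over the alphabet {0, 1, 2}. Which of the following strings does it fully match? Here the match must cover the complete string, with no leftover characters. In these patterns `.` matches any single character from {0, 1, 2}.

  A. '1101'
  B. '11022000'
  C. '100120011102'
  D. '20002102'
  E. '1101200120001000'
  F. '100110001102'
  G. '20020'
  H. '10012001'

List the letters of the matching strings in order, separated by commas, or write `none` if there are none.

A, B, C, D, E, F, H

A → match
B → match
C → match
D → match
E → match
F → match
G → no match
H → match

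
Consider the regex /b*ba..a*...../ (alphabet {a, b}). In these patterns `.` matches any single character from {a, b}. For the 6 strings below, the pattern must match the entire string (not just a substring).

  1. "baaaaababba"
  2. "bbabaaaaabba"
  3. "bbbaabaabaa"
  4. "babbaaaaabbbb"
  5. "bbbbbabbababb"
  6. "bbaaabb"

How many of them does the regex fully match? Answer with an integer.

1 → match
2 → match
3 → match
4 → match
5 → match
6 → no match
Total matched: 5

5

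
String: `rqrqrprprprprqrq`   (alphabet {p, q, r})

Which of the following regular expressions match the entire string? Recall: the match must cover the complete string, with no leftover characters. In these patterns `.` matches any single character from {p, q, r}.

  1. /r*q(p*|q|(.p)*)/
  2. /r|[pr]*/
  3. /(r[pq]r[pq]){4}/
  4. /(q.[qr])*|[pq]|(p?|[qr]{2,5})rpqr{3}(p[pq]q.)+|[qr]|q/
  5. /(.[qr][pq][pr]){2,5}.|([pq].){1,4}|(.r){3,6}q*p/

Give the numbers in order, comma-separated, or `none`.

1 → no match
2 → no match
3 → match
4 → no match
5 → no match

3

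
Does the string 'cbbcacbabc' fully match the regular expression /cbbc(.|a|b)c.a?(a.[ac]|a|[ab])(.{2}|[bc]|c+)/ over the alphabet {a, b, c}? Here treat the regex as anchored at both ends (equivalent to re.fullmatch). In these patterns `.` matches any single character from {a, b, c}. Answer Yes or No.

Yes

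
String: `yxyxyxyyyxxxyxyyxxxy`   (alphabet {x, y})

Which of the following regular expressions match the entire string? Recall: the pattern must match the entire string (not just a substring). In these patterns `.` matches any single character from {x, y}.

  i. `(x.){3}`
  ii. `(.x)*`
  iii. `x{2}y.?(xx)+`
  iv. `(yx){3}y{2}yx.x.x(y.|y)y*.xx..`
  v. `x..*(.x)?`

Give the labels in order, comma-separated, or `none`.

iv

i → no match — must start with `x`
ii → no match
iii → no match — must start with `x`
iv → match
v → no match — must start with `x`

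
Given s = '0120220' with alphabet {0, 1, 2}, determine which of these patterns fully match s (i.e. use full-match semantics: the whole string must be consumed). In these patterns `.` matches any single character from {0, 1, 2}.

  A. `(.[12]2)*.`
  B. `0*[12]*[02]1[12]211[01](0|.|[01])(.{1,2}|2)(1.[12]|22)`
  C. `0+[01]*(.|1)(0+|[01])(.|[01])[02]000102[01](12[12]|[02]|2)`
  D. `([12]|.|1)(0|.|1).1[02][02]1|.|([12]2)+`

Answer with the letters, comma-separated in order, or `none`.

A → match
B → no match
C → no match
D → no match

A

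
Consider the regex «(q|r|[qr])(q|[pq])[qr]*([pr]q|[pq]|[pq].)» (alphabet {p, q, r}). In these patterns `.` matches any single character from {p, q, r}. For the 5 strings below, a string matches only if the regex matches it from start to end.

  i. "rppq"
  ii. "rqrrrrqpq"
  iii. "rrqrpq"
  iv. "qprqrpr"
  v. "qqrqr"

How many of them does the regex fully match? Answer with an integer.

4

i → match
ii → match
iii → no match
iv → match
v → match
Total matched: 4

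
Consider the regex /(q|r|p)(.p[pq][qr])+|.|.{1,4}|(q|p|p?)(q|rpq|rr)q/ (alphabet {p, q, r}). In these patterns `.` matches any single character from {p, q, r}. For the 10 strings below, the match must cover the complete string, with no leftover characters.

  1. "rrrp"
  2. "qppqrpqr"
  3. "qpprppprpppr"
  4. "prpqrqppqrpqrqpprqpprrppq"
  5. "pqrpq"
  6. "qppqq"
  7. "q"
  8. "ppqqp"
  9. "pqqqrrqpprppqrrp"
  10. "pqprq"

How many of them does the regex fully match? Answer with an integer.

1 → match
2 → no match
3 → no match
4 → match
5 → no match
6 → match
7 → match
8 → no match
9 → no match
10 → no match
Total matched: 4

4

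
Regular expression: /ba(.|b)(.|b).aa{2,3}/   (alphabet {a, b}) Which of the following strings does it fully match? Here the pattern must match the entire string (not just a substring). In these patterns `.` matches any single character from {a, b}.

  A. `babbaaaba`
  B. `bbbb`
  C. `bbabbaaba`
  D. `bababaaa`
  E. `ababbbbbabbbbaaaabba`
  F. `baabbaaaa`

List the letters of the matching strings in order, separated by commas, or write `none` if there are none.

A → no match
B → no match — must start with `ba`
C → no match — must start with `ba`
D → match
E → no match — must start with `ba`
F → match

D, F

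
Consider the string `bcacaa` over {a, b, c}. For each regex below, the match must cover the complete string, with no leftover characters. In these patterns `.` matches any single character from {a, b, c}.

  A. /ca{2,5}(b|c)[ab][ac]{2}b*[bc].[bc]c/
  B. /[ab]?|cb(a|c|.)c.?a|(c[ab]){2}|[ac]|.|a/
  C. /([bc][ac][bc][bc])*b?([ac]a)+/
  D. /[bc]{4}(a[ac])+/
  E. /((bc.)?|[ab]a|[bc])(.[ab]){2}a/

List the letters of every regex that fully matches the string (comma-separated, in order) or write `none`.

E

A → no match — must start with `ca`
B → no match
C → no match
D → no match
E → match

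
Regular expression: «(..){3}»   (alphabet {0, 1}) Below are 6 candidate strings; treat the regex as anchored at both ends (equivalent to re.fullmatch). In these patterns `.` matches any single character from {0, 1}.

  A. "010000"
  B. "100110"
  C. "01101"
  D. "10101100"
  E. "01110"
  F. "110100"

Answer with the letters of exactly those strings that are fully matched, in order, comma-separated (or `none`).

A, B, F

A → match
B → match
C → no match
D → no match
E → no match
F → match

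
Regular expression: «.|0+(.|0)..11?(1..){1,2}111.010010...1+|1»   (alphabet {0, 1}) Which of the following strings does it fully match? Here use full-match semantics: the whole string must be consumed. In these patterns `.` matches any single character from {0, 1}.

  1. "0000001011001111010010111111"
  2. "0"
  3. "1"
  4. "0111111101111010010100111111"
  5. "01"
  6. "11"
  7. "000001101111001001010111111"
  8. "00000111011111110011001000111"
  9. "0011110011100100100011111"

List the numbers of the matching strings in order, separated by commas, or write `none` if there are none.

1, 2, 3, 4, 7, 9

1 → match
2 → match
3 → match
4 → match
5 → no match
6 → no match
7 → match
8 → no match
9 → match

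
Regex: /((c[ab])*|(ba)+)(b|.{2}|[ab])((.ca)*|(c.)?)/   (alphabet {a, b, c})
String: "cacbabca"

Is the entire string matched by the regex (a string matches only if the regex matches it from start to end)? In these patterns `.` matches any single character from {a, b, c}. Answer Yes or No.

Yes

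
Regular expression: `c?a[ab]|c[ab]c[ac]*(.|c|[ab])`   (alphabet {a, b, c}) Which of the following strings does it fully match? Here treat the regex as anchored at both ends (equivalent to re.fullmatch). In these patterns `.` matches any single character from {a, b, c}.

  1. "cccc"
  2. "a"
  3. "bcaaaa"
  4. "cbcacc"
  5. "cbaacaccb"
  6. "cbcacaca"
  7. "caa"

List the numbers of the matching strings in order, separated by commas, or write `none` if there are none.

4, 6, 7

1 → no match
2 → no match
3 → no match
4 → match
5 → no match
6 → match
7 → match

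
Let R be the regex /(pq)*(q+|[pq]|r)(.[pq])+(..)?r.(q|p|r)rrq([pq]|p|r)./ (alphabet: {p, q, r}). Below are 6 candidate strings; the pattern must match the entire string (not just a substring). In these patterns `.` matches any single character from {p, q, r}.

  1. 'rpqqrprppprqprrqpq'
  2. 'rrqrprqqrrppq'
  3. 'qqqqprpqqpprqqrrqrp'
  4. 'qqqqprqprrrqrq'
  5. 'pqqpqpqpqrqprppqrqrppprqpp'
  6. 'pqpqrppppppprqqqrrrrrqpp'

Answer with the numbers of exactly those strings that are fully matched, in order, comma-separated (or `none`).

1 → no match
2 → no match
3 → match
4 → no match
5 → no match
6 → no match

3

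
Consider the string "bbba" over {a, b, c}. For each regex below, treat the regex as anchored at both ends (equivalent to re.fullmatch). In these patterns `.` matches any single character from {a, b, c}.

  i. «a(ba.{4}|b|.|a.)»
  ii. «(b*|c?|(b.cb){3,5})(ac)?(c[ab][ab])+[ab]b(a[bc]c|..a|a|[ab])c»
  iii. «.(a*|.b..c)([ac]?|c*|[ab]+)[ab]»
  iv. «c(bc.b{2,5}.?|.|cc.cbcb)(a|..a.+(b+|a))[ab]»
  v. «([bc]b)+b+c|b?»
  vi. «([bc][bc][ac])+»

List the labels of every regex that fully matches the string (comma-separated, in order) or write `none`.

i → no match — must start with "a"
ii → no match — must end with "c"
iii → match
iv → no match — must start with "c"
v → no match
vi → no match

iii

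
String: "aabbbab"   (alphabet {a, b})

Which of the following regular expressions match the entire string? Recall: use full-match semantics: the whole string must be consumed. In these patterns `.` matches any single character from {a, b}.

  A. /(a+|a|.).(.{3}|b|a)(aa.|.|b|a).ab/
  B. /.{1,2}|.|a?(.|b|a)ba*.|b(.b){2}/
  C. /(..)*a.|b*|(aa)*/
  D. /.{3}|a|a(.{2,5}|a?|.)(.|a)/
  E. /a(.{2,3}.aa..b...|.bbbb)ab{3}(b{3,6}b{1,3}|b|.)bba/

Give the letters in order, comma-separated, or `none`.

A → match
B → no match
C → no match
D → match
E → no match — must end with "bba"

A, D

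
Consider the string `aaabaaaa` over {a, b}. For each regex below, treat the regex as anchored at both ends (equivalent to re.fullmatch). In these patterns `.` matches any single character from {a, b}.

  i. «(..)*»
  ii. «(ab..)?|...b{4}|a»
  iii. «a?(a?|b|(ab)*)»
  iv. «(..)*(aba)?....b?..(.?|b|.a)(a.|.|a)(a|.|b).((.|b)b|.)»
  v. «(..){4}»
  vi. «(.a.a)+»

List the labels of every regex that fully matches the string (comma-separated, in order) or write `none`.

i → match
ii → no match
iii → no match
iv → no match
v → match
vi → no match

i, v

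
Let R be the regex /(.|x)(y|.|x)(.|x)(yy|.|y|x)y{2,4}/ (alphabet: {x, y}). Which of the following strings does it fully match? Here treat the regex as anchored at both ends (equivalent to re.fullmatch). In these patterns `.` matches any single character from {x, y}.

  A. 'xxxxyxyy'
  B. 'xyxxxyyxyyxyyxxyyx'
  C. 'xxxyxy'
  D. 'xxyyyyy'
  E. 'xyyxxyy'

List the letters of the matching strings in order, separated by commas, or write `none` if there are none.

D

A. 'xxxxyxyy' → no match
B → no match — must end with 'y'
C. 'xxxyxy' → no match
D. 'xxyyyyy' → match
E. 'xyyxxyy' → no match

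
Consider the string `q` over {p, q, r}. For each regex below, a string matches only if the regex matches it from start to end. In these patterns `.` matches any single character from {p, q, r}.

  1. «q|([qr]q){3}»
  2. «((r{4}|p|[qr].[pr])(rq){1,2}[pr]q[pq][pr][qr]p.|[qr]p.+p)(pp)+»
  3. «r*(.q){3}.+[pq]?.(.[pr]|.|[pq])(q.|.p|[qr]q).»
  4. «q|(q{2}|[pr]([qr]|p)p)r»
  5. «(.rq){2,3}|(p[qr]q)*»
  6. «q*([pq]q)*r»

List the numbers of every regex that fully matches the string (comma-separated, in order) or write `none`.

1 → match
2 → no match — must end with `pp`
3 → no match
4 → match
5 → no match
6 → no match — must end with `r`

1, 4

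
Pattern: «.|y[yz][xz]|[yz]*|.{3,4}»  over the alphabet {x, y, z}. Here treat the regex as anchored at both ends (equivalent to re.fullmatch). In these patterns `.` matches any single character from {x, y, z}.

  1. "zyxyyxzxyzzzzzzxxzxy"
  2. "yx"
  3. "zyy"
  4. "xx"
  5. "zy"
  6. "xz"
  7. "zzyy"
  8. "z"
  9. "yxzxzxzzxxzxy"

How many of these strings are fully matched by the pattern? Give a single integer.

1 → no match
2 → no match
3 → match
4 → no match
5 → match
6 → no match
7 → match
8 → match
9 → no match
Total matched: 4

4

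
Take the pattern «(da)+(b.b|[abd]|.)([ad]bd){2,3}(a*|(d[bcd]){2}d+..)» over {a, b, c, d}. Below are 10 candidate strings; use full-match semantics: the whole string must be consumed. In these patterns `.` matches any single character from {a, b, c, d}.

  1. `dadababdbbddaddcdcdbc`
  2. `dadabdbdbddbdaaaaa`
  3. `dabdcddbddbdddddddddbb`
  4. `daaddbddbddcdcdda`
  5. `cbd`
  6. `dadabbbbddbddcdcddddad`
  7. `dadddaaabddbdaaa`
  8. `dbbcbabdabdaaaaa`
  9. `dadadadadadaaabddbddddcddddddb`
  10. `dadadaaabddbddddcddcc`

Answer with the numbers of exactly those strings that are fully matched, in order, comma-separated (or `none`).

2, 9, 10

1 → no match
2 → match
3 → no match
4 → no match
5 → no match — must start with `da`
6 → no match
7 → no match
8 → no match — must start with `da`
9 → match
10 → match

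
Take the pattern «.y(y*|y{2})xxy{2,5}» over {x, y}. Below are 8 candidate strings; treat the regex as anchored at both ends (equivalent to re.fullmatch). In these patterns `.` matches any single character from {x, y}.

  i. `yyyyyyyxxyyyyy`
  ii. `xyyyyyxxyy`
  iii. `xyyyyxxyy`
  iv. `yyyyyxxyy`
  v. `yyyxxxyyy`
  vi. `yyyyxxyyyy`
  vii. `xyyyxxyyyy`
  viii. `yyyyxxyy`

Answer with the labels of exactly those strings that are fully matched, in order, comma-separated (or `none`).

i, ii, iii, iv, vi, vii, viii

i → match
ii. `xyyyyyxxyy` → match
iii. `xyyyyxxyy` → match
iv. `yyyyyxxyy` → match
v. `yyyxxxyyy` → no match
vi. `yyyyxxyyyy` → match
vii. `xyyyxxyyyy` → match
viii. `yyyyxxyy` → match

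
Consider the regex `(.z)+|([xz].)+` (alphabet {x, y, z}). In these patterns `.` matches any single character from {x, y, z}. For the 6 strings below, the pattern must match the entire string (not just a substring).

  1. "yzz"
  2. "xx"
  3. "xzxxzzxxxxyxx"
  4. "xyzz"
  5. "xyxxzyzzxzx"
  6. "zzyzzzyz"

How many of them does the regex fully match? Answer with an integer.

1. "yzz" → no match
2. "xx" → match
3 → no match
4. "xyzz" → match
5. "xyxxzyzzxzx" → no match
6. "zzyzzzyz" → match
Total matched: 3

3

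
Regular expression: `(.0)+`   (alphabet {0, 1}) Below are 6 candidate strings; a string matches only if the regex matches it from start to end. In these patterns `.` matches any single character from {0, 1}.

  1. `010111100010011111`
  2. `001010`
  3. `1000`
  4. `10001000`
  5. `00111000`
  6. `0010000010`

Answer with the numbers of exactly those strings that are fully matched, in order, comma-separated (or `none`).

1 → no match — must end with `0`
2 → match
3 → match
4 → match
5 → no match
6 → match

2, 3, 4, 6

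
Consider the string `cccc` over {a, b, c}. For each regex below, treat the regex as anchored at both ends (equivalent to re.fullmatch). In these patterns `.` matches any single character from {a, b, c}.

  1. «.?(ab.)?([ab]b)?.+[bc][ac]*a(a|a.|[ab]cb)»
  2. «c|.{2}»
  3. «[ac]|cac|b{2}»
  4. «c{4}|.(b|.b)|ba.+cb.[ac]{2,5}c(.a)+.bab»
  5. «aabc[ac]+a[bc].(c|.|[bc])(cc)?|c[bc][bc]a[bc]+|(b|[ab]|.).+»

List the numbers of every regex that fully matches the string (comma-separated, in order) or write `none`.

4, 5

1 → no match
2 → no match
3 → no match
4 → match
5 → match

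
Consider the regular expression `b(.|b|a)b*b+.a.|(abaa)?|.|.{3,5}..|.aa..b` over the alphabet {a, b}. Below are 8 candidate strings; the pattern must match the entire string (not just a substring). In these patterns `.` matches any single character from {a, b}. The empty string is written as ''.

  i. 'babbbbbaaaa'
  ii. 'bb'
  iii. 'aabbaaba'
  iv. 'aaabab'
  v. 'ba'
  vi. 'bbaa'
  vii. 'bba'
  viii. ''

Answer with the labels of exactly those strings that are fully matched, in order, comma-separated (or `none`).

i. 'babbbbbaaaa' → no match
ii. 'bb' → no match
iii. 'aabbaaba' → no match
iv. 'aaabab' → match
v. 'ba' → no match
vi. 'bbaa' → no match
vii. 'bba' → no match
viii. '' → match

iv, viii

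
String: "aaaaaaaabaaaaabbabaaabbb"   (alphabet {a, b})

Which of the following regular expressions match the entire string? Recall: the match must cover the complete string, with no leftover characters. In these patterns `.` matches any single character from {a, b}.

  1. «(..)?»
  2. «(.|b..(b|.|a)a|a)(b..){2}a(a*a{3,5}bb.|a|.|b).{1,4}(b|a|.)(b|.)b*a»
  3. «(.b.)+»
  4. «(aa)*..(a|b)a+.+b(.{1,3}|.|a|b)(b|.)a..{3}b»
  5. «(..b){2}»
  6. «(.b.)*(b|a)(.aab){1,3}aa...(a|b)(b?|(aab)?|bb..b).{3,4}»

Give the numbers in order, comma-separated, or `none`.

4

1 → no match
2 → no match — must end with "a"
3 → no match
4 → match
5 → no match
6 → no match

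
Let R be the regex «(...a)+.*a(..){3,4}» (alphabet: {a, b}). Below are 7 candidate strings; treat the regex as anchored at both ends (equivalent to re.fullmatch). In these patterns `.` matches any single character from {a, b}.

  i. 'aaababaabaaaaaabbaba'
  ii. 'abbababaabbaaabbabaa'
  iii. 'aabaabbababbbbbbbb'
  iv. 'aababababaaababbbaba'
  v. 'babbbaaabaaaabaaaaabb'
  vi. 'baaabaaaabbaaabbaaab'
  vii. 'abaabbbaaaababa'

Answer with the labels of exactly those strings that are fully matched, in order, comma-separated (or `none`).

ii, iii, iv, vi, vii

i → no match
ii → match
iii → match
iv → match
v → no match
vi → match
vii → match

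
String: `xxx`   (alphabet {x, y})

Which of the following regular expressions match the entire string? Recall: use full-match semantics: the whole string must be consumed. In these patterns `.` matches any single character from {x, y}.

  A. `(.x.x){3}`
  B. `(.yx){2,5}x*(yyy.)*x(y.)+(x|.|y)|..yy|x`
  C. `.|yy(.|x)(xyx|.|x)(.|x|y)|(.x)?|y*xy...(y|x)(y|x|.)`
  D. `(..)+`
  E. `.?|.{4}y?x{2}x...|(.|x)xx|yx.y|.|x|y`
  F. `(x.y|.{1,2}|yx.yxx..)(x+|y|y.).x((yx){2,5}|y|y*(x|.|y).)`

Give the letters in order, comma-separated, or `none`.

E

A → no match
B → no match
C → no match
D → no match
E → match
F → no match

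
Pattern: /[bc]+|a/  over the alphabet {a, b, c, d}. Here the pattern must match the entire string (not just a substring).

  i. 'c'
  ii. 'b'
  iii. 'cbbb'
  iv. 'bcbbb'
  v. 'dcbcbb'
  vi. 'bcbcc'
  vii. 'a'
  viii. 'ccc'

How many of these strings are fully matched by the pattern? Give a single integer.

i → match
ii → match
iii → match
iv → match
v → no match
vi → match
vii → match
viii → match
Total matched: 7

7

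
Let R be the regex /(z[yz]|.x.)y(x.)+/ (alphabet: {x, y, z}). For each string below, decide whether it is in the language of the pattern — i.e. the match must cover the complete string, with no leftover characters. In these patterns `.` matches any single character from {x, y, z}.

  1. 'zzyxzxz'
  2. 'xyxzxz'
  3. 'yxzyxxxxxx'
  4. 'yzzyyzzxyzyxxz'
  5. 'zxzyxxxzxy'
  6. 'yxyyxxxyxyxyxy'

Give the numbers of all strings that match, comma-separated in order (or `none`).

1 → match
2 → no match
3 → match
4 → no match
5 → match
6 → match

1, 3, 5, 6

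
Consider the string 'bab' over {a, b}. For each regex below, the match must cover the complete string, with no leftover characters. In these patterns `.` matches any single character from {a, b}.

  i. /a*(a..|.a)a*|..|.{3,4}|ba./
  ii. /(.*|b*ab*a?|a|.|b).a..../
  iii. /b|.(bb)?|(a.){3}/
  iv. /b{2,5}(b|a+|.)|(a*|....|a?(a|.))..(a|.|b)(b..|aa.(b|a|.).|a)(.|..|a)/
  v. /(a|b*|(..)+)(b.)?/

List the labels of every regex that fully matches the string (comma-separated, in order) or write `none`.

i → match
ii → no match
iii → no match
iv → no match
v → no match

i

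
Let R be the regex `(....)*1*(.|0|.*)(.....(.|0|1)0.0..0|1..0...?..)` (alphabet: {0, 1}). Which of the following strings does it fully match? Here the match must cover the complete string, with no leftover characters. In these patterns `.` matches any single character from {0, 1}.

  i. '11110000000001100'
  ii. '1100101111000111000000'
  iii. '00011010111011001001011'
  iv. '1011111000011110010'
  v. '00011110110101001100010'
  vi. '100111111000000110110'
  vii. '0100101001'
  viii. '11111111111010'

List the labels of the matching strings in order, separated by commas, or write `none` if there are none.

ii

i → no match
ii → match
iii → no match
iv → no match
v → no match
vi → no match
vii → no match
viii → no match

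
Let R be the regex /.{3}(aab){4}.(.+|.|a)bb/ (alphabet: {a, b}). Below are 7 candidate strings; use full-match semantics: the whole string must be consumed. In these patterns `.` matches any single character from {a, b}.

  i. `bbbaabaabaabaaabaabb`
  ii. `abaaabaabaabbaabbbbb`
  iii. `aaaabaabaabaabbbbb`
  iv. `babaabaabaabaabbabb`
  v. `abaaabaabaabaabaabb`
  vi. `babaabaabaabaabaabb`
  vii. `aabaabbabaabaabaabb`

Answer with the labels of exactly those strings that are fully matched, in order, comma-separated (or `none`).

i → no match
ii → no match
iii → no match
iv → match
v → match
vi → match
vii → no match

iv, v, vi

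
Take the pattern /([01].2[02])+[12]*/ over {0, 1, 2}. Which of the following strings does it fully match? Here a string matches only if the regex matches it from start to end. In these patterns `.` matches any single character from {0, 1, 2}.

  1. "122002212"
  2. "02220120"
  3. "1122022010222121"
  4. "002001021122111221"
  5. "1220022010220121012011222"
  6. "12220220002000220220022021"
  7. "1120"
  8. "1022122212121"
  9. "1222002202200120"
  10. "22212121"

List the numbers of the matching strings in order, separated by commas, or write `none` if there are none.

1 → no match
2 → match
3 → match
4 → no match
5 → no match
6 → match
7 → match
8 → match
9 → match
10 → no match

2, 3, 6, 7, 8, 9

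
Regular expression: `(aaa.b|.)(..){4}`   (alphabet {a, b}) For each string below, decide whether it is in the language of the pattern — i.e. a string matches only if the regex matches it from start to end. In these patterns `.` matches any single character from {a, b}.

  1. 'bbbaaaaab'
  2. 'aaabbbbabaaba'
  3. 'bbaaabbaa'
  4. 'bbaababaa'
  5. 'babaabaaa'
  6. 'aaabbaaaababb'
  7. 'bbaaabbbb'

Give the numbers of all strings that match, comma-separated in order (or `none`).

1, 2, 3, 4, 5, 6, 7

1. 'bbbaaaaab' → match
2 → match
3. 'bbaaabbaa' → match
4. 'bbaababaa' → match
5. 'babaabaaa' → match
6 → match
7. 'bbaaabbbb' → match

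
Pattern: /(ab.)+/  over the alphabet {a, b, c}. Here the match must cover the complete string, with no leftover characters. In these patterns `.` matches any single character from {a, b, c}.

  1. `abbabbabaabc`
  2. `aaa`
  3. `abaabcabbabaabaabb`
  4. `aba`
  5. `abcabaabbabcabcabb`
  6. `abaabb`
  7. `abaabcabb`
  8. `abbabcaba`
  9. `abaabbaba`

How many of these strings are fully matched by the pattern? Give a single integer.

8

1. `abbabbabaabc` → match
2. `aaa` → no match — must start with `ab`
3 → match
4. `aba` → match
5 → match
6. `abaabb` → match
7. `abaabcabb` → match
8. `abbabcaba` → match
9. `abaabbaba` → match
Total matched: 8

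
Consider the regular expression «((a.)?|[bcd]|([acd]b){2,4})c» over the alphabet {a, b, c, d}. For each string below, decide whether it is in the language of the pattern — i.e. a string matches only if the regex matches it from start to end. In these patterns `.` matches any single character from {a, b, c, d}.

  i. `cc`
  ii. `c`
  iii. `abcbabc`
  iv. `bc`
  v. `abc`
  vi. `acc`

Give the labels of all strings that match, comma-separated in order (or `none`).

i, ii, iii, iv, v, vi

i. `cc` → match
ii. `c` → match
iii. `abcbabc` → match
iv. `bc` → match
v. `abc` → match
vi. `acc` → match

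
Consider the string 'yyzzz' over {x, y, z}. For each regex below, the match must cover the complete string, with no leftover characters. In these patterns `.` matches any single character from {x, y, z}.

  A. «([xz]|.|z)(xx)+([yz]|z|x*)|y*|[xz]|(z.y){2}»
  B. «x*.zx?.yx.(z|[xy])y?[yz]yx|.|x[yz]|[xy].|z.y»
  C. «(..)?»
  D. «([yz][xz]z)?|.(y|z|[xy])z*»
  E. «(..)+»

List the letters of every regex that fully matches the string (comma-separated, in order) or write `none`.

D

A → no match
B → no match
C → no match
D → match
E → no match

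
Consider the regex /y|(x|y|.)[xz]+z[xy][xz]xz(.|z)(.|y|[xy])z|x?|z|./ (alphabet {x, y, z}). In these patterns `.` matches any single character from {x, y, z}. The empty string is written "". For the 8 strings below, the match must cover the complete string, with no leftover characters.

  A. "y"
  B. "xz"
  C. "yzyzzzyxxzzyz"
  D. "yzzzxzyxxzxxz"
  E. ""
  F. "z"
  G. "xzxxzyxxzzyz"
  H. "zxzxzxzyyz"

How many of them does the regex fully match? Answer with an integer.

A → match
B → no match
C → no match
D → match
E → match
F → match
G → match
H → match
Total matched: 6

6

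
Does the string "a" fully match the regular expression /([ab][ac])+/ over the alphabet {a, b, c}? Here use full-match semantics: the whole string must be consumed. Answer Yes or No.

No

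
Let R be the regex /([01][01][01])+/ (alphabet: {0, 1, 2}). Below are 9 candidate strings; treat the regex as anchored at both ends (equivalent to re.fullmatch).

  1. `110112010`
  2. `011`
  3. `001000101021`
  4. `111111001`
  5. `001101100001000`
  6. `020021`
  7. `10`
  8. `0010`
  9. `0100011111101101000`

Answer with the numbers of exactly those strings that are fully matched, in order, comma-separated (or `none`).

1 → no match
2 → match
3 → no match
4 → match
5 → match
6 → no match
7 → no match
8 → no match
9 → no match

2, 4, 5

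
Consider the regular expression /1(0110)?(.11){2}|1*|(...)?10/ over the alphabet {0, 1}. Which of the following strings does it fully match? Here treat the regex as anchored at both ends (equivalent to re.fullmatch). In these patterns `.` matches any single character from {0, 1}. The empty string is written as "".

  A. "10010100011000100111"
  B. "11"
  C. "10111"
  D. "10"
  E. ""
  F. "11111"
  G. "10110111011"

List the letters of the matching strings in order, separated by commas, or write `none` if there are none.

A → no match
B → match
C → no match
D → match
E → match
F → match
G → match

B, D, E, F, G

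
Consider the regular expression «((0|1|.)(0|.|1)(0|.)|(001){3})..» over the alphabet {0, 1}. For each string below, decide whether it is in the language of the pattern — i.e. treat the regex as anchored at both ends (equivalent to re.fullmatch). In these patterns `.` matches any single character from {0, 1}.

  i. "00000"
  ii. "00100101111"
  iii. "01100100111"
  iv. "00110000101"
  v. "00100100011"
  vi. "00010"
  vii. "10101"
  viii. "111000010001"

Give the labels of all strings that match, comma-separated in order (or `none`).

i, vi, vii

i → match
ii → no match
iii → no match
iv → no match
v → no match
vi → match
vii → match
viii → no match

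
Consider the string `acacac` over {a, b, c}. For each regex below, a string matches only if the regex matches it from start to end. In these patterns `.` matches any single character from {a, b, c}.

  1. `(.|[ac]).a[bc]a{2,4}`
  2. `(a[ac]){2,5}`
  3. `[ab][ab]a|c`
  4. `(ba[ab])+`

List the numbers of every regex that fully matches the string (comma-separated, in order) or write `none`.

2

1 → no match — must end with `a`
2 → match
3 → no match
4 → no match — must start with `ba`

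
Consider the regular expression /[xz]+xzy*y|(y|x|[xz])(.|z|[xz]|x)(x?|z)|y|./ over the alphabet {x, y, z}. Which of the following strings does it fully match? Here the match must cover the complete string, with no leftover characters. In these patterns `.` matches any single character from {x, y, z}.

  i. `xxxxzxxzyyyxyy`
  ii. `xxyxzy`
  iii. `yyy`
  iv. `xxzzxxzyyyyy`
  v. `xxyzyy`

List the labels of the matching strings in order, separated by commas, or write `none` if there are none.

iv

i → no match
ii → no match
iii → no match
iv → match
v → no match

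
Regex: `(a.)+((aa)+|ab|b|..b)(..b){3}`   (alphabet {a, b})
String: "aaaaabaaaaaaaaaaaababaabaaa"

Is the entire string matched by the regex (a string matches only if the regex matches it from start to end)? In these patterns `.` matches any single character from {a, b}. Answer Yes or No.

Every match must end with "b", but "aaaaabaaaaaaaaaaaababaabaaa" does not.

No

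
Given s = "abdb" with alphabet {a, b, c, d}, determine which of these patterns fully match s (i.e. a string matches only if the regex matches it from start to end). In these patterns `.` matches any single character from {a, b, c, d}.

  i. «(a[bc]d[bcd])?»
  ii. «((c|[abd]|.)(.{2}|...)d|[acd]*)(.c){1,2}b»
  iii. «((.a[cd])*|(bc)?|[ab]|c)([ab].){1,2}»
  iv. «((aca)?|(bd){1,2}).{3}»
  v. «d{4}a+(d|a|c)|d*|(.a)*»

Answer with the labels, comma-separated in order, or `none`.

i

i → match
ii → no match — must end with "cb"
iii → no match
iv → no match
v → no match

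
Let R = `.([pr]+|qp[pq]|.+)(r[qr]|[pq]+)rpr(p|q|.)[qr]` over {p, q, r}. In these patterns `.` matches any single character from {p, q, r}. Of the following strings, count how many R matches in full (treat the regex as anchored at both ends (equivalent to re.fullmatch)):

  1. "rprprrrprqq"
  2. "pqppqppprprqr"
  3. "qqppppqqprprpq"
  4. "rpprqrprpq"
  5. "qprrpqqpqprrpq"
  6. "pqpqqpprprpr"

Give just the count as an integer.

5

1 → match
2 → match
3 → match
4 → match
5 → no match
6 → match
Total matched: 5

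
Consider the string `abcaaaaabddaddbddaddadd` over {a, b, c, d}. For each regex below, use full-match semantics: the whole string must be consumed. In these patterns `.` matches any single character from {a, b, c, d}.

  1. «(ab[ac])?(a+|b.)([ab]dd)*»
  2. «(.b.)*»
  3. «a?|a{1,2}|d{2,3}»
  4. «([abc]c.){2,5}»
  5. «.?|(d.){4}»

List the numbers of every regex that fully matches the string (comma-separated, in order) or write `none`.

1 → match
2 → no match
3 → no match
4 → no match
5 → no match

1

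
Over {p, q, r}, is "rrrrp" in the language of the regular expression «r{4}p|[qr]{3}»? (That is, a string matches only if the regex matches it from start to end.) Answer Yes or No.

Yes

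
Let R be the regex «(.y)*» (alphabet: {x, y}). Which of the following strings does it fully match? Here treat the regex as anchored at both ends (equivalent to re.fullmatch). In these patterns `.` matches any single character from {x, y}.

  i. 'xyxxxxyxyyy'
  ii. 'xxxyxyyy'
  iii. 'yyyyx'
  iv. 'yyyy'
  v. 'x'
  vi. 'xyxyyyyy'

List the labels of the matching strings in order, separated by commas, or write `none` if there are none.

iv, vi

i → no match
ii → no match
iii → no match
iv → match
v → no match
vi → match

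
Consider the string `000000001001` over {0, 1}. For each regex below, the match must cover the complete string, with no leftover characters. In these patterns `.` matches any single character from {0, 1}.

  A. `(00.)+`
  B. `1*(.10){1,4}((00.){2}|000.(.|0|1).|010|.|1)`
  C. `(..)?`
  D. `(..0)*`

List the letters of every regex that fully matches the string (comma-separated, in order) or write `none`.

A → match
B → no match
C → no match
D → no match

A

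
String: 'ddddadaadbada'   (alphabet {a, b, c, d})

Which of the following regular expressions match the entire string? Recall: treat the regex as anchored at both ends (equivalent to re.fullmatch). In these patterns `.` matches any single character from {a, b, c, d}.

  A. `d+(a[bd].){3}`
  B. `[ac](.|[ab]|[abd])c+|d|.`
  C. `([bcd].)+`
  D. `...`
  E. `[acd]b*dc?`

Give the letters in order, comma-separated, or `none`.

A

A → match
B → no match
C → no match
D → no match
E → no match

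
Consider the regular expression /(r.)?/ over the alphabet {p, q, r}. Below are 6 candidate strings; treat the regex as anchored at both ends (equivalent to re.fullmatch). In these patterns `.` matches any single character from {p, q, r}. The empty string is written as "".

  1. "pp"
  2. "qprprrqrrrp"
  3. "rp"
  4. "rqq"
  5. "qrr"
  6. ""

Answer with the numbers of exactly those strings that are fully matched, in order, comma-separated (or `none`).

1. "pp" → no match
2. "qprprrqrrrp" → no match
3. "rp" → match
4. "rqq" → no match
5. "qrr" → no match
6. "" → match

3, 6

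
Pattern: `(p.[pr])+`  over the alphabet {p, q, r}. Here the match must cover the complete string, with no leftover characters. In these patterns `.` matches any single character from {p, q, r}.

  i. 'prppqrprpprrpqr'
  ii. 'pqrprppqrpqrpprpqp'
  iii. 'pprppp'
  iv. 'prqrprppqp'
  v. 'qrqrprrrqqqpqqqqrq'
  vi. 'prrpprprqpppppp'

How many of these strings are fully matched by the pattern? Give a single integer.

3

i → match
ii → match
iii. 'pprppp' → match
iv. 'prqrprppqp' → no match
v → no match — must start with 'p'
vi → no match
Total matched: 3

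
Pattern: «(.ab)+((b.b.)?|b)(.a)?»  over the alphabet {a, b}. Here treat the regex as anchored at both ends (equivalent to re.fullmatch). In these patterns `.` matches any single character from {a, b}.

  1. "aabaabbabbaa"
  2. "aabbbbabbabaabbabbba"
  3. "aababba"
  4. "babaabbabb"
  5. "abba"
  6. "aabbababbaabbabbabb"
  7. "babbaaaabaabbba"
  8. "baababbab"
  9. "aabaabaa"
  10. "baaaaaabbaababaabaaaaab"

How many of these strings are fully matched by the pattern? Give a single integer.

3

1. "aabaabbabbaa" → match
2 → no match
3. "aababba" → no match
4. "babaabbabb" → match
5. "abba" → no match
6 → no match
7 → no match
8. "baababbab" → no match
9. "aabaabaa" → match
10 → no match
Total matched: 3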